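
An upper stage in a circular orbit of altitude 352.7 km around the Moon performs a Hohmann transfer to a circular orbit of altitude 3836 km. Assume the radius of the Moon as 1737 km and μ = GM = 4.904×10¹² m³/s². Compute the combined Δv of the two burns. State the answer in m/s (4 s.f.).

r₁ = 1737 + 352.7 = 2089.7 km = 2.0897×10⁶ m.
r₂ = 1737 + 3836 = 5573.0 km = 5.5730×10⁶ m.
Transfer ellipse a_t = (r₁ + r₂)/2 = 3.831×10⁶ m.
At r₁: circular v_c1 = √(μ/r₁) = 1532 m/s; transfer-perilune v_p = √[μ(2/r₁ − 1/a_t)] = 1848 m/s.
Δv₁ = v_p − v_c1 = 315.7 m/s.
At r₂: circular v_c2 = √(μ/r₂) = 938.1 m/s; transfer-apolune v_a = √[μ(2/r₂ − 1/a_t)] = 692.8 m/s.
Δv₂ = v_c2 − v_a = 245.3 m/s.
Total Δv = Δv₁ + Δv₂ = 560.9 m/s.

Δv_total ≈ 560.9 m/s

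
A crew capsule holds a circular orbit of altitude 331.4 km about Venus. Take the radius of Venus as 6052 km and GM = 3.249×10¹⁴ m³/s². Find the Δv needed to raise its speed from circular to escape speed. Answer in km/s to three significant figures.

r = 6052 + 331.4 = 6383.4 km = 6.3834×10⁶ m.
Circular speed v_c = √(μ/r) = 7134 m/s.
Escape speed v_esc = √(2μ/r) = √2 × v_c = 10090 m/s.
Δv = v_esc − v_c = 2955 m/s = 2.955 km/s.

Δv ≈ 2.96 km/s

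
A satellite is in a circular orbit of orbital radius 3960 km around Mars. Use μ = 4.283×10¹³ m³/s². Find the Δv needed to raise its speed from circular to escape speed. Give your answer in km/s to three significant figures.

r = 3960 km = 3.960×10⁶ m.
Circular speed v_c = √(μ/r) = 3289 m/s.
Escape speed v_esc = √(2μ/r) = √2 × v_c = 4651 m/s.
Δv = v_esc − v_c = 1362 m/s = 1.362 km/s.

Δv ≈ 1.36 km/s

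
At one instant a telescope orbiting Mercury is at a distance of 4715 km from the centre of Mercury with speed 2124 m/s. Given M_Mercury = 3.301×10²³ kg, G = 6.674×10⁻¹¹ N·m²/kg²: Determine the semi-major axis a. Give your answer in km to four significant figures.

μ = GM = 6.674×10⁻¹¹ × 3.301×10²³ = 2.203×10¹³ m³/s².
r = 4.715×10⁶ m.
Vis-viva rearranged: 1/a = 2/r − v²/μ = 4.242×10⁻⁷ − 2.048×10⁻⁷ = 2.194×10⁻⁷ m⁻¹.
a = 4.558×10⁶ m = 4557.8 km.

a ≈ 4558 km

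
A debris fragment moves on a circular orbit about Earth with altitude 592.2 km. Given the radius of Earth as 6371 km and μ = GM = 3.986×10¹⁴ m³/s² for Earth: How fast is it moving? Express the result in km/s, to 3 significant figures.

r = 6371 + 592.2 = 6963.2 km = 6.9632×10⁶ m.
For a circular orbit v = √(μ/r) = √(3.986×10¹⁴ / 6.963×10⁶) = √(5.724×10⁷) = 7566 m/s.
That is 7.566 km/s.

v ≈ 7.57 km/s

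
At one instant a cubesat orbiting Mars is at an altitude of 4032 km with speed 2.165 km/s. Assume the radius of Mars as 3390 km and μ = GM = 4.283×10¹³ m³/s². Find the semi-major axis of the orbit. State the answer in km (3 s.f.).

a ≈ 6250 km

r = 3390 + 4032 = 7422.0 km = 7.422×10⁶ m.
Specific orbital energy ε = v²/2 − μ/r = (2165)²/2 − 4.283×10¹³/7.422×10⁶ = -3.427×10⁶ J/kg.
Since ε = −μ/(2a), a = −μ/(2ε) = 6.249×10⁶ m = 6248.8 km.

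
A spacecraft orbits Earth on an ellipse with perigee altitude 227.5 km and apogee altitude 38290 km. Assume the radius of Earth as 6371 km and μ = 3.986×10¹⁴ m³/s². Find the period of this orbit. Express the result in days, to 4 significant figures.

r_p = 6371 + 227.5 = 6598.5 km = 6.5985×10⁶ m.
r_a = 6371 + 38290 = 44661 km = 4.4661×10⁷ m.
Semi-major axis a = (r_p + r_a)/2 = (6598.5 + 44661)/2 = 25630 km = 2.563×10⁷ m.
By Kepler's third law T = 2π√(a³/μ) = 2π × 6.499×10³ = 4.083×10⁴ s.
= 0.4726 days.

T ≈ 0.4726 days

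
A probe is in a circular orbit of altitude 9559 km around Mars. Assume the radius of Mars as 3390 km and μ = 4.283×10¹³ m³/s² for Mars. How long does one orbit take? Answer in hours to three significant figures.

T ≈ 12.4 hours

r = 3390 + 9559 = 12949 km = 1.2949×10⁷ m.
Kepler's third law: T = 2π√(r³/μ) = 2π√((1.295×10⁷)³ / 4.283×10¹³).
r³/μ = 5.069×10⁷ s², so T = 2π × 7.120×10³ = 4.474×10⁴ s.
Converting: 4.474×10⁴ s ÷ 3600 = 12.43 hours.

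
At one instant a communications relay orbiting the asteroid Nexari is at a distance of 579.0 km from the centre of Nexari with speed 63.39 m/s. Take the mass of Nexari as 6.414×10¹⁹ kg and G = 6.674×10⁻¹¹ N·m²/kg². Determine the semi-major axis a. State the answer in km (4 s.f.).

a ≈ 397.5 km

μ = GM = 6.674×10⁻¹¹ × 6.414×10¹⁹ = 4.281×10⁹ m³/s².
r = 5.790×10⁵ m.
Specific orbital energy ε = v²/2 − μ/r = (63.39)²/2 − 4.281×10⁹/5.790×10⁵ = -5.384×10³ J/kg.
Since ε = −μ/(2a), a = −μ/(2ε) = 3.975×10⁵ m = 397.53 km.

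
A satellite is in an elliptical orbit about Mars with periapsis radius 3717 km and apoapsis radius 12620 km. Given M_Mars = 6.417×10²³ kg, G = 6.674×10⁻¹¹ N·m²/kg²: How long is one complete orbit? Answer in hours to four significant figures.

T ≈ 6.226 hours

μ = GM = 6.674×10⁻¹¹ × 6.417×10²³ = 4.283×10¹³ m³/s².
Semi-major axis a = (r_p + r_a)/2 = (3717.0 + 12620)/2 = 8168.5 km = 8.168×10⁶ m.
By Kepler's third law T = 2π√(a³/μ) = 2π × 3.567×10³ = 2.241×10⁴ s.
= 6.226 hours.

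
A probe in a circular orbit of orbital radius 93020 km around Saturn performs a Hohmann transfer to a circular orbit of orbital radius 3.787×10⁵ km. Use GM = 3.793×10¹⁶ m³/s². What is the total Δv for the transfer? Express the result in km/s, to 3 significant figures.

Δv_total ≈ 9.12 km/s

r₁ = 93020 km = 9.302×10⁷ m.
r₂ = 3.787×10⁵ km = 3.787×10⁸ m.
Transfer ellipse a_t = (r₁ + r₂)/2 = 2.359×10⁸ m.
At r₁: circular v_c1 = √(μ/r₁) = 20190 m/s; transfer-perikrone v_p = √[μ(2/r₁ − 1/a_t)] = 25590 m/s.
Δv₁ = v_p − v_c1 = 5394 m/s.
At r₂: circular v_c2 = √(μ/r₂) = 10010 m/s; transfer-apokrone v_a = √[μ(2/r₂ − 1/a_t)] = 6285 m/s.
Δv₂ = v_c2 − v_a = 3723 m/s.
Total Δv = Δv₁ + Δv₂ = 9117 m/s = 9.117 km/s.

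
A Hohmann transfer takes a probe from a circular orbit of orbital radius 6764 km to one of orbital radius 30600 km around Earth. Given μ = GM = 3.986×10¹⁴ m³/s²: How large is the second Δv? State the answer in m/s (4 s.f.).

Δv ≈ 1437 m/s

r₁ = 6764 km = 6.764×10⁶ m.
r₂ = 30600 km = 3.060×10⁷ m.
Transfer ellipse a_t = (r₁ + r₂)/2 = 1.868×10⁷ m.
At r₁: circular v_c1 = √(μ/r₁) = 7677 m/s; transfer-perigee v_p = √[μ(2/r₁ − 1/a_t)] = 9825 m/s.
At r₂: circular v_c2 = √(μ/r₂) = 3609 m/s; transfer-apogee v_a = √[μ(2/r₂ − 1/a_t)] = 2172 m/s.
Δv₂ = v_c2 − v_a = 1437 m/s.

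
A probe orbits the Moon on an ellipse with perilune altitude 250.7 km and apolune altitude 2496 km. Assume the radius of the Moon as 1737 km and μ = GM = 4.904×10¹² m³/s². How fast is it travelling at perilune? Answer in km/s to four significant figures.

v ≈ 1.832 km/s

r_p = 1737 + 250.7 = 1987.7 km = 1.9877×10⁶ m.
r_a = 1737 + 2496 = 4233.0 km = 4.2330×10⁶ m.
Semi-major axis a = (r_p + r_a)/2 = 3110.3 km = 3.110×10⁶ m.
Vis-viva: v² = μ(2/r − 1/a) = 4.904×10¹² × (1.006×10⁻⁶ − 3.215×10⁻⁷) = 3.358×10⁶ m²/s².
v = 1832 m/s = 1.832 km/s.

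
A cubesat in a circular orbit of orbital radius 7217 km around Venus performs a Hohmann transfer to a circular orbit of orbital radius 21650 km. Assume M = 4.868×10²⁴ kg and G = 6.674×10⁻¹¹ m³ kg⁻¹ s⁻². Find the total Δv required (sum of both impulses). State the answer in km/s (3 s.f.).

Δv_total ≈ 2.64 km/s

μ = GM = 6.674×10⁻¹¹ × 4.868×10²⁴ = 3.249×10¹⁴ m³/s².
r₁ = 7217 km = 7.217×10⁶ m.
r₂ = 21650 km = 2.165×10⁷ m.
Transfer ellipse a_t = (r₁ + r₂)/2 = 1.443×10⁷ m.
At r₁: circular v_c1 = √(μ/r₁) = 6709 m/s; transfer-periapsis v_p = √[μ(2/r₁ − 1/a_t)] = 8217 m/s.
Δv₁ = v_p − v_c1 = 1508 m/s.
At r₂: circular v_c2 = √(μ/r₂) = 3874 m/s; transfer-apoapsis v_a = √[μ(2/r₂ − 1/a_t)] = 2739 m/s.
Δv₂ = v_c2 − v_a = 1135 m/s.
Total Δv = Δv₁ + Δv₂ = 2642 m/s = 2.642 km/s.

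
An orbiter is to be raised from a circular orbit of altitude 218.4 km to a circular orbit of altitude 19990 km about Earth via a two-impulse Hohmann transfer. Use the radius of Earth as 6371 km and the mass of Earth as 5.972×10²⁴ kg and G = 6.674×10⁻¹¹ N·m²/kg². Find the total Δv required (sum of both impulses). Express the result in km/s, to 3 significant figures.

Δv_total ≈ 3.49 km/s

μ = GM = 6.674×10⁻¹¹ × 5.972×10²⁴ = 3.986×10¹⁴ m³/s².
r₁ = 6371 + 218.4 = 6589.4 km = 6.5894×10⁶ m.
r₂ = 6371 + 19990 = 26361 km = 2.6361×10⁷ m.
Transfer ellipse a_t = (r₁ + r₂)/2 = 1.648×10⁷ m.
At r₁: circular v_c1 = √(μ/r₁) = 7777 m/s; transfer-perigee v_p = √[μ(2/r₁ − 1/a_t)] = 9838 m/s.
Δv₁ = v_p − v_c1 = 2060 m/s.
At r₂: circular v_c2 = √(μ/r₂) = 3888 m/s; transfer-apogee v_a = √[μ(2/r₂ − 1/a_t)] = 2459 m/s.
Δv₂ = v_c2 − v_a = 1429 m/s.
Total Δv = Δv₁ + Δv₂ = 3490 m/s = 3.490 km/s.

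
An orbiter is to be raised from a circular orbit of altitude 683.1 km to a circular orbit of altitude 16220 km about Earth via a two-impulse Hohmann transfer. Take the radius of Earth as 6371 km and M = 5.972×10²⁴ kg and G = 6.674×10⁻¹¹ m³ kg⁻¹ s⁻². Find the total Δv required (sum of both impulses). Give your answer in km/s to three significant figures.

μ = GM = 6.674×10⁻¹¹ × 5.972×10²⁴ = 3.986×10¹⁴ m³/s².
r₁ = 6371 + 683.1 = 7054.1 km = 7.0541×10⁶ m.
r₂ = 6371 + 16220 = 22591 km = 2.2591×10⁷ m.
Transfer ellipse a_t = (r₁ + r₂)/2 = 1.482×10⁷ m.
At r₁: circular v_c1 = √(μ/r₁) = 7517 m/s; transfer-perigee v_p = √[μ(2/r₁ − 1/a_t)] = 9280 m/s.
Δv₁ = v_p − v_c1 = 1763 m/s.
At r₂: circular v_c2 = √(μ/r₂) = 4200 m/s; transfer-apogee v_a = √[μ(2/r₂ − 1/a_t)] = 2898 m/s.
Δv₂ = v_c2 − v_a = 1303 m/s.
Total Δv = Δv₁ + Δv₂ = 3066 m/s = 3.066 km/s.

Δv_total ≈ 3.07 km/s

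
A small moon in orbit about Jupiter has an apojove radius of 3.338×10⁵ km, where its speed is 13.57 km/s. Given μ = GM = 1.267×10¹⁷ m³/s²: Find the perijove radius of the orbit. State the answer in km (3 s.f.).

r_a = 3.338×10⁸ m.
Specific energy ε = v²/2 − μ/r = -2.875×10⁸ J/kg, so a = −μ/(2ε) = 2.204×10⁸ m.
The apsides satisfy r_p + r_a = 2a, so the perijove radius is 2a − r_a = 1.069×10⁸ m = 1.0690×10⁵ km.

perijove radius ≈ 1.07×10⁵ km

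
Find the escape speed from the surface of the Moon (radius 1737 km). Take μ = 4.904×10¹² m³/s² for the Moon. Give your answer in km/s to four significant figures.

r = R = 1.737×10⁶ m.
Escape speed v_esc = √(2μ/r) = √(2 × 4.904×10¹² / 1.737×10⁶) = √(5.647×10⁶) = 2376 m/s.
= 2.376 km/s.

v_esc ≈ 2.376 km/s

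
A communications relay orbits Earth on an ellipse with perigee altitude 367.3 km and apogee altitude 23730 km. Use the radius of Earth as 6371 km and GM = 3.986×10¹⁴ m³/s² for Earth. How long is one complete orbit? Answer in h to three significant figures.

r_p = 6371 + 367.3 = 6738.3 km = 6.7383×10⁶ m.
r_a = 6371 + 23730 = 30101 km = 3.0101×10⁷ m.
Semi-major axis a = (r_p + r_a)/2 = (6738.3 + 30101)/2 = 18420 km = 1.842×10⁷ m.
By Kepler's third law T = 2π√(a³/μ) = 2π × 3.960×10³ = 2.488×10⁴ s.
= 6.911 h.

T ≈ 6.91 h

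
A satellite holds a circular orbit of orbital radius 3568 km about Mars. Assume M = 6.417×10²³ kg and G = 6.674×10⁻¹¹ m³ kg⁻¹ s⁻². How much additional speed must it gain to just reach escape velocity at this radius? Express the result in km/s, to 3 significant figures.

μ = GM = 6.674×10⁻¹¹ × 6.417×10²³ = 4.283×10¹³ m³/s².
r = 3568 km = 3.568×10⁶ m.
Circular speed v_c = √(μ/r) = 3465 m/s.
Escape speed v_esc = √(2μ/r) = √2 × v_c = 4900 m/s.
Δv = v_esc − v_c = 1435 m/s = 1.435 km/s.

Δv ≈ 1.44 km/s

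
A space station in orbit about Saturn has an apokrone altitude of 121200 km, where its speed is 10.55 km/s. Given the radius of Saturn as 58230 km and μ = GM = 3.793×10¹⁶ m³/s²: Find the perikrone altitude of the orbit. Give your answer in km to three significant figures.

r_a = 58230 + 121200 = 1.7943×10⁵ km = 1.794×10⁸ m.
Specific energy ε = v²/2 − μ/r = -1.557×10⁸ J/kg, so a = −μ/(2ε) = 1.218×10⁸ m.
The apsides satisfy r_p + r_a = 2a, so the perikrone radius is 2a − r_a = 6.412×10⁷ m = 64116 km.
Perikrone altitude = 64116 − 58230 = 5886.3 km.

perikrone altitude ≈ 5890 km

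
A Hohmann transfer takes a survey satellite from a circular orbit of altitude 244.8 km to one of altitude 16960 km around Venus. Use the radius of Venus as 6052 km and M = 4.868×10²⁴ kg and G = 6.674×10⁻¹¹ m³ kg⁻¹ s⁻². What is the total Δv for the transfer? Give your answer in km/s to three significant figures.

μ = GM = 6.674×10⁻¹¹ × 4.868×10²⁴ = 3.249×10¹⁴ m³/s².
r₁ = 6052 + 244.8 = 6296.8 km = 6.2968×10⁶ m.
r₂ = 6052 + 16960 = 23012 km = 2.3012×10⁷ m.
Transfer ellipse a_t = (r₁ + r₂)/2 = 1.465×10⁷ m.
At r₁: circular v_c1 = √(μ/r₁) = 7183 m/s; transfer-periapsis v_p = √[μ(2/r₁ − 1/a_t)] = 9001 m/s.
Δv₁ = v_p − v_c1 = 1818 m/s.
At r₂: circular v_c2 = √(μ/r₂) = 3757 m/s; transfer-apoapsis v_a = √[μ(2/r₂ − 1/a_t)] = 2463 m/s.
Δv₂ = v_c2 − v_a = 1294 m/s.
Total Δv = Δv₁ + Δv₂ = 3113 m/s = 3.113 km/s.

Δv_total ≈ 3.11 km/s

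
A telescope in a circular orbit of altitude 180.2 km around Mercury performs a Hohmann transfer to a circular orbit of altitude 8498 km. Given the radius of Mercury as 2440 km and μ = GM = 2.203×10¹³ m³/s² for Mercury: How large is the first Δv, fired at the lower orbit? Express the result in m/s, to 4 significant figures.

r₁ = 2440 + 180.2 = 2620.2 km = 2.6202×10⁶ m.
r₂ = 2440 + 8498 = 10938 km = 1.0938×10⁷ m.
Transfer ellipse a_t = (r₁ + r₂)/2 = 6.779×10⁶ m.
At r₁: circular v_c1 = √(μ/r₁) = 2900 m/s; transfer-periherm v_p = √[μ(2/r₁ − 1/a_t)] = 3683 m/s.
Δv₁ = v_p − v_c1 = 783.6 m/s.

Δv ≈ 783.6 m/s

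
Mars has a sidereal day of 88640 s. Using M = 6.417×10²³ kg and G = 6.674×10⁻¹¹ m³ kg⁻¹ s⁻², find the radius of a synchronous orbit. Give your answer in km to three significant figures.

r_sync ≈ 20400 km

μ = GM = 6.674×10⁻¹¹ × 6.417×10²³ = 4.283×10¹³ m³/s².
A synchronous orbit has period T, so by Kepler's third law a = (μT²/4π²)^(1/3).
μT²/4π² = 4.283×10¹³ × (8.864×10⁴)² / 39.48 = 8.524×10²¹ m³.
a = 2.043×10⁷ m = 20427 km.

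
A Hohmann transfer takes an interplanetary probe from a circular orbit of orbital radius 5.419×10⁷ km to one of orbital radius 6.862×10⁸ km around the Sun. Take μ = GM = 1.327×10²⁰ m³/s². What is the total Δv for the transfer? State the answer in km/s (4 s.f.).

r₁ = 5.419×10⁷ km = 5.419×10¹⁰ m.
r₂ = 6.862×10⁸ km = 6.862×10¹¹ m.
Transfer ellipse a_t = (r₁ + r₂)/2 = 3.702×10¹¹ m.
At r₁: circular v_c1 = √(μ/r₁) = 49490 m/s; transfer-perihelion v_p = √[μ(2/r₁ − 1/a_t)] = 67370 m/s.
Δv₁ = v_p − v_c1 = 17890 m/s.
At r₂: circular v_c2 = √(μ/r₂) = 13910 m/s; transfer-aphelion v_a = √[μ(2/r₂ − 1/a_t)] = 5321 m/s.
Δv₂ = v_c2 − v_a = 8586 m/s.
Total Δv = Δv₁ + Δv₂ = 26470 m/s = 26.47 km/s.

Δv_total ≈ 26.47 km/s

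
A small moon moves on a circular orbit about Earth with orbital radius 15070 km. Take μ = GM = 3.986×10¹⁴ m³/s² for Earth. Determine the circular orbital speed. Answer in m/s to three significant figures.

r = 15070 km = 1.507×10⁷ m.
For a circular orbit v = √(μ/r) = √(3.986×10¹⁴ / 1.507×10⁷) = √(2.645×10⁷) = 5143 m/s.

v ≈ 5140 m/s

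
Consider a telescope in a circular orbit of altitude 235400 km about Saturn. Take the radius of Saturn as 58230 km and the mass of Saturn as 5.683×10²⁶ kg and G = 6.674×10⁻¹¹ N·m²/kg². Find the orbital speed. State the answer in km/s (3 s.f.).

μ = GM = 6.674×10⁻¹¹ × 5.683×10²⁶ = 3.793×10¹⁶ m³/s².
r = 58230 + 235400 = 293630 km = 2.9363×10⁸ m.
For a circular orbit v = √(μ/r) = √(3.793×10¹⁶ / 2.936×10⁸) = √(1.292×10⁸) = 11370 m/s.
That is 11.37 km/s.

v ≈ 11.4 km/s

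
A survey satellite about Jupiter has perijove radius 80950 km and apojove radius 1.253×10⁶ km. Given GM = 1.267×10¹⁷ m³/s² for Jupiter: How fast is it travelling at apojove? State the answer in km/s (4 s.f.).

Semi-major axis a = (r_p + r_a)/2 = 6.6698×10⁵ km = 6.670×10⁸ m.
Vis-viva: v² = μ(2/r − 1/a) = 1.267×10¹⁷ × (1.596×10⁻⁹ − 1.499×10⁻⁹) = 1.227×10⁷ m²/s².
v = 3503 m/s = 3.503 km/s.

v ≈ 3.503 km/s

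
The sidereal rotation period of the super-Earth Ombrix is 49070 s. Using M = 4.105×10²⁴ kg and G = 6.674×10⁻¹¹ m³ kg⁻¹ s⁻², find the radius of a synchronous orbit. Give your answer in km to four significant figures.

r_sync ≈ 25570 km

μ = GM = 6.674×10⁻¹¹ × 4.105×10²⁴ = 2.740×10¹⁴ m³/s².
A synchronous orbit has period T, so by Kepler's third law a = (μT²/4π²)^(1/3).
μT²/4π² = 2.740×10¹⁴ × (4.907×10⁴)² / 39.48 = 1.671×10²² m³.
a = 2.557×10⁷ m = 25566 km.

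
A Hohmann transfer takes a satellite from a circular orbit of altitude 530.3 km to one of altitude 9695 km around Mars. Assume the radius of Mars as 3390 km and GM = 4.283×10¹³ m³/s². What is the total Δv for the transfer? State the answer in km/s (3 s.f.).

Δv_total ≈ 1.38 km/s

r₁ = 3390 + 530.3 = 3920.3 km = 3.9203×10⁶ m.
r₂ = 3390 + 9695 = 13085 km = 1.3085×10⁷ m.
Transfer ellipse a_t = (r₁ + r₂)/2 = 8.503×10⁶ m.
At r₁: circular v_c1 = √(μ/r₁) = 3305 m/s; transfer-periapsis v_p = √[μ(2/r₁ − 1/a_t)] = 4100 m/s.
Δv₁ = v_p − v_c1 = 795.1 m/s.
At r₂: circular v_c2 = √(μ/r₂) = 1809 m/s; transfer-apoapsis v_a = √[μ(2/r₂ − 1/a_t)] = 1228 m/s.
Δv₂ = v_c2 − v_a = 580.7 m/s.
Total Δv = Δv₁ + Δv₂ = 1376 m/s = 1.376 km/s.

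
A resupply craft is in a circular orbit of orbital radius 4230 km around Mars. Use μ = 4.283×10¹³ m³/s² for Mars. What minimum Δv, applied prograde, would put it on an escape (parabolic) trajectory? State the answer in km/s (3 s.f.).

r = 4230 km = 4.230×10⁶ m.
Circular speed v_c = √(μ/r) = 3182 m/s.
Escape speed v_esc = √(2μ/r) = √2 × v_c = 4500 m/s.
Δv = v_esc − v_c = 1318 m/s = 1.318 km/s.

Δv ≈ 1.32 km/s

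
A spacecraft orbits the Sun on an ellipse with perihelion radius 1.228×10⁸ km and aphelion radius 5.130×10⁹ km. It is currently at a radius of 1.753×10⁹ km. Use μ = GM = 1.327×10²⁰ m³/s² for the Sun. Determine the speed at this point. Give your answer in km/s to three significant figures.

Semi-major axis a = (r_p + r_a)/2 = 2.6264×10⁹ km = 2.626×10¹² m.
Vis-viva: v² = μ(2/r − 1/a) = 1.327×10²⁰ × (1.141×10⁻¹² − 3.807×10⁻¹³) = 1.009×10⁸ m²/s².
v = 10040 m/s = 10.04 km/s.

v ≈ 10.0 km/s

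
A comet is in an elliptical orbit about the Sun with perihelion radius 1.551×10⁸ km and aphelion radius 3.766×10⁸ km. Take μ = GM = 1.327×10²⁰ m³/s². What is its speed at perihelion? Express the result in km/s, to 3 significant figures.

v ≈ 34.8 km/s

Semi-major axis a = (r_p + r_a)/2 = 2.6585×10⁸ km = 2.658×10¹¹ m.
Vis-viva: v² = μ(2/r − 1/a) = 1.327×10²⁰ × (1.289×10⁻¹¹ − 3.762×10⁻¹²) = 1.212×10⁹ m²/s².
v = 34810 m/s = 34.81 km/s.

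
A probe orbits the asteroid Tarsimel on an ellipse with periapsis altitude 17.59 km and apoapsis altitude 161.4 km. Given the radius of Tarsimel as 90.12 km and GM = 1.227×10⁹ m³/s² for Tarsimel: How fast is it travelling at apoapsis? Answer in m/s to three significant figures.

v ≈ 54.1 m/s

r_p = 90.12 + 17.59 = 107.71 km = 1.0771×10⁵ m.
r_a = 90.12 + 161.4 = 251.52 km = 2.5152×10⁵ m.
Semi-major axis a = (r_p + r_a)/2 = 179.62 km = 1.796×10⁵ m.
Vis-viva: v² = μ(2/r − 1/a) = 1.227×10⁹ × (7.952×10⁻⁶ − 5.567×10⁻⁶) = 2.925×10³ m²/s².
v = 54.09 m/s.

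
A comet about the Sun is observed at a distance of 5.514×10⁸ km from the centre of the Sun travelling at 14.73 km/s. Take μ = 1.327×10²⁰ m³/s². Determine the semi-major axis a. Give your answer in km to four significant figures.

r = 5.514×10¹¹ m.
Vis-viva rearranged: 1/a = 2/r − v²/μ = 3.627×10⁻¹² − 1.635×10⁻¹² = 1.992×10⁻¹² m⁻¹.
a = 5.020×10¹¹ m = 5.0199×10⁸ km.

a ≈ 5.020×10⁸ km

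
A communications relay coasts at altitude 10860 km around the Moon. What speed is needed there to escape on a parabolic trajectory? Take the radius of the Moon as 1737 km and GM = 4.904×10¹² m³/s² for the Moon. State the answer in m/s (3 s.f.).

v_esc ≈ 882 m/s

r = 1737 + 10860 = 12597 km = 1.2597×10⁷ m.
Escape speed v_esc = √(2μ/r) = √(2 × 4.904×10¹² / 1.260×10⁷) = √(7.786×10⁵) = 882.4 m/s.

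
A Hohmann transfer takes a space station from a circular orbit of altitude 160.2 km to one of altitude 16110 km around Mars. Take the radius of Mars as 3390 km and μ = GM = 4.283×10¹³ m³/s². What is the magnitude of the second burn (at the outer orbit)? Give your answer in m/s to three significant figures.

Δv ≈ 659 m/s

r₁ = 3390 + 160.2 = 3550.2 km = 3.5502×10⁶ m.
r₂ = 3390 + 16110 = 19500 km = 1.9500×10⁷ m.
Transfer ellipse a_t = (r₁ + r₂)/2 = 1.153×10⁷ m.
At r₁: circular v_c1 = √(μ/r₁) = 3473 m/s; transfer-periapsis v_p = √[μ(2/r₁ − 1/a_t)] = 4518 m/s.
At r₂: circular v_c2 = √(μ/r₂) = 1482 m/s; transfer-apoapsis v_a = √[μ(2/r₂ − 1/a_t)] = 822.5 m/s.
Δv₂ = v_c2 − v_a = 659.5 m/s.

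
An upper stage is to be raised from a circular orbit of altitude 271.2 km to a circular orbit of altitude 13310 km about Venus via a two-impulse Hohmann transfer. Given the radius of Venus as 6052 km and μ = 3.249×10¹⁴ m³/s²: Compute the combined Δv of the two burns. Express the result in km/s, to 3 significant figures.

r₁ = 6052 + 271.2 = 6323.2 km = 6.3232×10⁶ m.
r₂ = 6052 + 13310 = 19362 km = 1.9362×10⁷ m.
Transfer ellipse a_t = (r₁ + r₂)/2 = 1.284×10⁷ m.
At r₁: circular v_c1 = √(μ/r₁) = 7168 m/s; transfer-periapsis v_p = √[μ(2/r₁ − 1/a_t)] = 8801 m/s.
Δv₁ = v_p − v_c1 = 1633 m/s.
At r₂: circular v_c2 = √(μ/r₂) = 4096 m/s; transfer-apoapsis v_a = √[μ(2/r₂ − 1/a_t)] = 2874 m/s.
Δv₂ = v_c2 − v_a = 1222 m/s.
Total Δv = Δv₁ + Δv₂ = 2855 m/s = 2.855 km/s.

Δv_total ≈ 2.86 km/s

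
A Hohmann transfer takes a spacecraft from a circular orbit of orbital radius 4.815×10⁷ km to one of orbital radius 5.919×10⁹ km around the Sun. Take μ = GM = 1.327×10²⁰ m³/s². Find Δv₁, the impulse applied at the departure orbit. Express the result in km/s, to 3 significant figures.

Δv ≈ 21.4 km/s

r₁ = 4.815×10⁷ km = 4.815×10¹⁰ m.
r₂ = 5.919×10⁹ km = 5.919×10¹² m.
Transfer ellipse a_t = (r₁ + r₂)/2 = 2.984×10¹² m.
At r₁: circular v_c1 = √(μ/r₁) = 52500 m/s; transfer-perihelion v_p = √[μ(2/r₁ − 1/a_t)] = 73940 m/s.
Δv₁ = v_p − v_c1 = 21440 m/s.
= 21.44 km/s.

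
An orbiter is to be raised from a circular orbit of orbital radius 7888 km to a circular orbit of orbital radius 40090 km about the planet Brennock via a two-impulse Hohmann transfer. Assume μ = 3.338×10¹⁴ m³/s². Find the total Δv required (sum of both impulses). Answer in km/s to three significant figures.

r₁ = 7888 km = 7.888×10⁶ m.
r₂ = 40090 km = 4.009×10⁷ m.
Transfer ellipse a_t = (r₁ + r₂)/2 = 2.399×10⁷ m.
At r₁: circular v_c1 = √(μ/r₁) = 6505 m/s; transfer-periapsis v_p = √[μ(2/r₁ − 1/a_t)] = 8410 m/s.
Δv₁ = v_p − v_c1 = 1904 m/s.
At r₂: circular v_c2 = √(μ/r₂) = 2886 m/s; transfer-apoapsis v_a = √[μ(2/r₂ − 1/a_t)] = 1655 m/s.
Δv₂ = v_c2 − v_a = 1231 m/s.
Total Δv = Δv₁ + Δv₂ = 3135 m/s = 3.135 km/s.

Δv_total ≈ 3.14 km/s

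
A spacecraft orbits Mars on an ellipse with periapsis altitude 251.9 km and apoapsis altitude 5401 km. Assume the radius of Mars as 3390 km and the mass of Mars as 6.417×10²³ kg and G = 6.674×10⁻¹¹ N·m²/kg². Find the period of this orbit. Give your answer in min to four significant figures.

μ = GM = 6.674×10⁻¹¹ × 6.417×10²³ = 4.283×10¹³ m³/s².
r_p = 3390 + 251.9 = 3641.9 km = 3.6419×10⁶ m.
r_a = 3390 + 5401 = 8791.0 km = 8.7910×10⁶ m.
Semi-major axis a = (r_p + r_a)/2 = (3641.9 + 8791.0)/2 = 6216.4 km = 6.216×10⁶ m.
By Kepler's third law T = 2π√(a³/μ) = 2π × 2.368×10³ = 1.488×10⁴ s.
= 248.0 min.

T ≈ 248.0 min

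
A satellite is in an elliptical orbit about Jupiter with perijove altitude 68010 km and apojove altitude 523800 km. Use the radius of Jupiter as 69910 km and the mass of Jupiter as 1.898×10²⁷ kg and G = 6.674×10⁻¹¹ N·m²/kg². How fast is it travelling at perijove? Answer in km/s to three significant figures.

μ = GM = 6.674×10⁻¹¹ × 1.898×10²⁷ = 1.267×10¹⁷ m³/s².
r_p = 69910 + 68010 = 137920 km = 1.3792×10⁸ m.
r_a = 69910 + 523800 = 593710 km = 5.9371×10⁸ m.
Semi-major axis a = (r_p + r_a)/2 = 3.6582×10⁵ km = 3.658×10⁸ m.
Vis-viva: v² = μ(2/r − 1/a) = 1.267×10¹⁷ × (1.450×10⁻⁸ − 2.734×10⁻⁹) = 1.491×10⁹ m²/s².
v = 38610 m/s = 38.61 km/s.

v ≈ 38.6 km/s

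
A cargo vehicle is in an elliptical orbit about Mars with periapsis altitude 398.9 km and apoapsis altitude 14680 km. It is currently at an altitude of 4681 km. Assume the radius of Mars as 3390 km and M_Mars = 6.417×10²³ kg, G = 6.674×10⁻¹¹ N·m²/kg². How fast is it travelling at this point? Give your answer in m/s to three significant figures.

μ = GM = 6.674×10⁻¹¹ × 6.417×10²³ = 4.283×10¹³ m³/s².
r_p = 3390 + 398.9 = 3788.9 km = 3.7889×10⁶ m.
r_a = 3390 + 14680 = 18070 km = 1.8070×10⁷ m.
r = 3390 + 4681 = 8071.0 km = 8.071×10⁶ m.
Semi-major axis a = (r_p + r_a)/2 = 10929 km = 1.093×10⁷ m.
Vis-viva: v² = μ(2/r − 1/a) = 4.283×10¹³ × (2.478×10⁻⁷ − 9.150×10⁻⁸) = 6.694×10⁶ m²/s².
v = 2587 m/s.

v ≈ 2590 m/s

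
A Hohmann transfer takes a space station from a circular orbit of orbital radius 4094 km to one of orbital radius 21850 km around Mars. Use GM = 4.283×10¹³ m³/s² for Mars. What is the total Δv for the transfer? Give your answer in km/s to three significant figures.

Δv_total ≈ 1.58 km/s

r₁ = 4094 km = 4.094×10⁶ m.
r₂ = 21850 km = 2.185×10⁷ m.
Transfer ellipse a_t = (r₁ + r₂)/2 = 1.297×10⁷ m.
At r₁: circular v_c1 = √(μ/r₁) = 3234 m/s; transfer-periapsis v_p = √[μ(2/r₁ − 1/a_t)] = 4198 m/s.
Δv₁ = v_p − v_c1 = 963.4 m/s.
At r₂: circular v_c2 = √(μ/r₂) = 1400 m/s; transfer-apoapsis v_a = √[μ(2/r₂ − 1/a_t)] = 786.5 m/s.
Δv₂ = v_c2 − v_a = 613.5 m/s.
Total Δv = Δv₁ + Δv₂ = 1577 m/s = 1.577 km/s.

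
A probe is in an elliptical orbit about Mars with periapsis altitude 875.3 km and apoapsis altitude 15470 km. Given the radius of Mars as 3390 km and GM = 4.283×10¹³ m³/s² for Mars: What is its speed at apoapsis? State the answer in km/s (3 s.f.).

r_p = 3390 + 875.3 = 4265.3 km = 4.2653×10⁶ m.
r_a = 3390 + 15470 = 18860 km = 1.8860×10⁷ m.
Semi-major axis a = (r_p + r_a)/2 = 11563 km = 1.156×10⁷ m.
Vis-viva: v² = μ(2/r − 1/a) = 4.283×10¹³ × (1.060×10⁻⁷ − 8.649×10⁻⁸) = 8.377×10⁵ m²/s².
v = 915.3 m/s = 0.9153 km/s.

v ≈ 0.915 km/s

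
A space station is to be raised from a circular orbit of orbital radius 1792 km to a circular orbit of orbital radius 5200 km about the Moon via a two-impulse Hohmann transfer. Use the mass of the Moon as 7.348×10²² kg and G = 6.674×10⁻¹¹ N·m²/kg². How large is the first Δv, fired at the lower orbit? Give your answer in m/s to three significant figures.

μ = GM = 6.674×10⁻¹¹ × 7.348×10²² = 4.904×10¹² m³/s².
r₁ = 1792 km = 1.792×10⁶ m.
r₂ = 5200 km = 5.200×10⁶ m.
Transfer ellipse a_t = (r₁ + r₂)/2 = 3.496×10⁶ m.
At r₁: circular v_c1 = √(μ/r₁) = 1654 m/s; transfer-perilune v_p = √[μ(2/r₁ − 1/a_t)] = 2018 m/s.
Δv₁ = v_p − v_c1 = 363.3 m/s.

Δv ≈ 363 m/s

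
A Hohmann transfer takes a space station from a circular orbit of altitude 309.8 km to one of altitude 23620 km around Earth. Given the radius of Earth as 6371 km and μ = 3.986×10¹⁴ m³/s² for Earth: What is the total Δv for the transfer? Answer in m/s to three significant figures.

Δv_total ≈ 3600 m/s

r₁ = 6371 + 309.8 = 6680.8 km = 6.6808×10⁶ m.
r₂ = 6371 + 23620 = 29991 km = 2.9991×10⁷ m.
Transfer ellipse a_t = (r₁ + r₂)/2 = 1.834×10⁷ m.
At r₁: circular v_c1 = √(μ/r₁) = 7724 m/s; transfer-perigee v_p = √[μ(2/r₁ − 1/a_t)] = 9879 m/s.
Δv₁ = v_p − v_c1 = 2154 m/s.
At r₂: circular v_c2 = √(μ/r₂) = 3646 m/s; transfer-apogee v_a = √[μ(2/r₂ − 1/a_t)] = 2201 m/s.
Δv₂ = v_c2 − v_a = 1445 m/s.
Total Δv = Δv₁ + Δv₂ = 3600 m/s.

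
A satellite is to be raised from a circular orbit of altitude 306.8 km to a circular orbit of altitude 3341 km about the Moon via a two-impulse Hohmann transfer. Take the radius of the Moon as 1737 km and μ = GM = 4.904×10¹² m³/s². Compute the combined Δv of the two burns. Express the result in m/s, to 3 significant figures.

Δv_total ≈ 539 m/s

r₁ = 1737 + 306.8 = 2043.8 km = 2.0438×10⁶ m.
r₂ = 1737 + 3341 = 5078.0 km = 5.0780×10⁶ m.
Transfer ellipse a_t = (r₁ + r₂)/2 = 3.561×10⁶ m.
At r₁: circular v_c1 = √(μ/r₁) = 1549 m/s; transfer-perilune v_p = √[μ(2/r₁ − 1/a_t)] = 1850 m/s.
Δv₁ = v_p − v_c1 = 300.8 m/s.
At r₂: circular v_c2 = √(μ/r₂) = 982.7 m/s; transfer-apolune v_a = √[μ(2/r₂ − 1/a_t)] = 744.5 m/s.
Δv₂ = v_c2 − v_a = 238.2 m/s.
Total Δv = Δv₁ + Δv₂ = 539.0 m/s.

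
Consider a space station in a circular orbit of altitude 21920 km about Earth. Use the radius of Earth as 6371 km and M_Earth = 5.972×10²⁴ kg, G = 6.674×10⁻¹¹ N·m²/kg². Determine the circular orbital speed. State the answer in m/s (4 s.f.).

v ≈ 3753 m/s

μ = GM = 6.674×10⁻¹¹ × 5.972×10²⁴ = 3.986×10¹⁴ m³/s².
r = 6371 + 21920 = 28291 km = 2.8291×10⁷ m.
For a circular orbit v = √(μ/r) = √(3.986×10¹⁴ / 2.829×10⁷) = √(1.409×10⁷) = 3753 m/s.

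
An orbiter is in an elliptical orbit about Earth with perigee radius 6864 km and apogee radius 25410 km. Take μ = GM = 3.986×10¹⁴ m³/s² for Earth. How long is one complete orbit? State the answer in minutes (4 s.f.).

Semi-major axis a = (r_p + r_a)/2 = (6864.0 + 25410)/2 = 16137 km = 1.614×10⁷ m.
By Kepler's third law T = 2π√(a³/μ) = 2π × 3.247×10³ = 2.040×10⁴ s.
= 340.0 minutes.

T ≈ 340.0 minutes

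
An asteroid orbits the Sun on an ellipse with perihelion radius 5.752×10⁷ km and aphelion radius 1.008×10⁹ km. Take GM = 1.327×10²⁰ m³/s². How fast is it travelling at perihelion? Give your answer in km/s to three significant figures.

v ≈ 66.1 km/s

Semi-major axis a = (r_p + r_a)/2 = 5.3276×10⁸ km = 5.328×10¹¹ m.
Vis-viva: v² = μ(2/r − 1/a) = 1.327×10²⁰ × (3.477×10⁻¹¹ − 1.877×10⁻¹²) = 4.365×10⁹ m²/s².
v = 66070 m/s = 66.07 km/s.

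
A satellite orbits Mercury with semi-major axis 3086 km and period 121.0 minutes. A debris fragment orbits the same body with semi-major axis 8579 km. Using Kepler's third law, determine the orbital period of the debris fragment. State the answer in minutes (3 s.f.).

T₂ ≈ 561 minutes

Kepler's third law: T² ∝ a³, so T₂ = T₁ (a₂/a₁)^(3/2).
a₂/a₁ = 2.780, (a₂/a₁)^(3/2) = 4.635.
T₂ = 121.0 × 4.635 = 560.8 minutes.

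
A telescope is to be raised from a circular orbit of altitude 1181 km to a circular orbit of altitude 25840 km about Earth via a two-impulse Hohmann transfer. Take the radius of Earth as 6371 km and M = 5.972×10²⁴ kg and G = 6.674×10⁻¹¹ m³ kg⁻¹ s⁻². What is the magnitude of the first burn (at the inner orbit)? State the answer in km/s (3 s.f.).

Δv ≈ 1.98 km/s

μ = GM = 6.674×10⁻¹¹ × 5.972×10²⁴ = 3.986×10¹⁴ m³/s².
r₁ = 6371 + 1181 = 7552.0 km = 7.5520×10⁶ m.
r₂ = 6371 + 25840 = 32211 km = 3.2211×10⁷ m.
Transfer ellipse a_t = (r₁ + r₂)/2 = 1.988×10⁷ m.
At r₁: circular v_c1 = √(μ/r₁) = 7265 m/s; transfer-perigee v_p = √[μ(2/r₁ − 1/a_t)] = 9247 m/s.
Δv₁ = v_p − v_c1 = 1982 m/s.
= 1.982 km/s.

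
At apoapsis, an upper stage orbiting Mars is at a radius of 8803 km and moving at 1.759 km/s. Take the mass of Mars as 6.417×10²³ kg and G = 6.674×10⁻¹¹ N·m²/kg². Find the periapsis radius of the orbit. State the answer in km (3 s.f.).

periapsis radius ≈ 4100 km

μ = GM = 6.674×10⁻¹¹ × 6.417×10²³ = 4.283×10¹³ m³/s².
r_a = 8.803×10⁶ m.
Specific energy ε = v²/2 − μ/r = -3.318×10⁶ J/kg, so a = −μ/(2ε) = 6.454×10⁶ m.
The apsides satisfy r_p + r_a = 2a, so the periapsis radius is 2a − r_a = 4.104×10⁶ m = 4104.4 km.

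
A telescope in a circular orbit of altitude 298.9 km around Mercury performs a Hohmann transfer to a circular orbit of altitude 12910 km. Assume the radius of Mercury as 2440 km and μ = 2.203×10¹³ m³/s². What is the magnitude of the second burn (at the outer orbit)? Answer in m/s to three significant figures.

Δv ≈ 539 m/s

r₁ = 2440 + 298.9 = 2738.9 km = 2.7389×10⁶ m.
r₂ = 2440 + 12910 = 15350 km = 1.5350×10⁷ m.
Transfer ellipse a_t = (r₁ + r₂)/2 = 9.044×10⁶ m.
At r₁: circular v_c1 = √(μ/r₁) = 2836 m/s; transfer-periherm v_p = √[μ(2/r₁ − 1/a_t)] = 3695 m/s.
At r₂: circular v_c2 = √(μ/r₂) = 1198 m/s; transfer-apoherm v_a = √[μ(2/r₂ − 1/a_t)] = 659.2 m/s.
Δv₂ = v_c2 − v_a = 538.7 m/s.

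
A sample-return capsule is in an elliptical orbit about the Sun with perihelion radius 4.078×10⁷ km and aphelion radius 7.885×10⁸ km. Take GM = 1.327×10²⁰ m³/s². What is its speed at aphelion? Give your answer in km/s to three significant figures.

Semi-major axis a = (r_p + r_a)/2 = 4.1464×10⁸ km = 4.146×10¹¹ m.
Vis-viva: v² = μ(2/r − 1/a) = 1.327×10²⁰ × (2.536×10⁻¹² − 2.412×10⁻¹²) = 1.655×10⁷ m²/s².
v = 4068 m/s = 4.068 km/s.

v ≈ 4.07 km/s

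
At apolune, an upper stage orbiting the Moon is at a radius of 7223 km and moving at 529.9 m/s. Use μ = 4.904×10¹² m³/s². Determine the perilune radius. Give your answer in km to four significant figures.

perilune radius ≈ 1883 km

r_a = 7.223×10⁶ m.
Specific energy ε = v²/2 − μ/r = -5.385×10⁵ J/kg, so a = −μ/(2ε) = 4.553×10⁶ m.
The apsides satisfy r_p + r_a = 2a, so the perilune radius is 2a − r_a = 1.883×10⁶ m = 1883.0 km.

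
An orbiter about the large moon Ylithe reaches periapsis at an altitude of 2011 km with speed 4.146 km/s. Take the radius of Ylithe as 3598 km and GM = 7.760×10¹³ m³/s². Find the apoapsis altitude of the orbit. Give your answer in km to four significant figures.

r_p = 3598 + 2011 = 5609.0 km = 5.609×10⁶ m.
Specific energy ε = v²/2 − μ/r = -5.240×10⁶ J/kg, so a = −μ/(2ε) = 7.404×10⁶ m.
The apsides satisfy r_p + r_a = 2a, so the apoapsis radius is 2a − r_p = 9.199×10⁶ m = 9199.5 km.
Apoapsis altitude = 9199.5 − 3598 = 5601.5 km.

apoapsis altitude ≈ 5601 km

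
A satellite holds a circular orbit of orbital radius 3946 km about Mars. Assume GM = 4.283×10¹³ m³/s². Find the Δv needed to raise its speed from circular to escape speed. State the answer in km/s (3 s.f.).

Δv ≈ 1.36 km/s

r = 3946 km = 3.946×10⁶ m.
Circular speed v_c = √(μ/r) = 3295 m/s.
Escape speed v_esc = √(2μ/r) = √2 × v_c = 4659 m/s.
Δv = v_esc − v_c = 1365 m/s = 1.365 km/s.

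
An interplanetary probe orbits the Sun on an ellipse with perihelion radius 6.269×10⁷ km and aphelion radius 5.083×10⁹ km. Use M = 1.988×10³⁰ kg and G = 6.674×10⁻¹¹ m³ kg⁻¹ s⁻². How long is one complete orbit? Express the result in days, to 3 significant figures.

T ≈ 26100 days

μ = GM = 6.674×10⁻¹¹ × 1.988×10³⁰ = 1.327×10²⁰ m³/s².
Semi-major axis a = (r_p + r_a)/2 = (6.2690×10⁷ + 5.0830×10⁹)/2 = 2.5728×10⁹ km = 2.573×10¹² m.
By Kepler's third law T = 2π√(a³/μ) = 2π × 3.583×10⁸ = 2.251×10⁹ s.
= 26050 days.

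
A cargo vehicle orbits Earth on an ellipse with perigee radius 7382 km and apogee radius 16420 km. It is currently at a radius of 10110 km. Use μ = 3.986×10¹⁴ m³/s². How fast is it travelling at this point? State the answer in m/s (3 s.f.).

v ≈ 6730 m/s

Semi-major axis a = (r_p + r_a)/2 = 11901 km = 1.190×10⁷ m.
Vis-viva: v² = μ(2/r − 1/a) = 3.986×10¹⁴ × (1.978×10⁻⁷ − 8.403×10⁻⁸) = 4.536×10⁷ m²/s².
v = 6735 m/s.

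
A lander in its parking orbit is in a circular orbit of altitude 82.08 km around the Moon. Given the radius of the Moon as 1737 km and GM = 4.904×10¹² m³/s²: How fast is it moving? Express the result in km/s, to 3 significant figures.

r = 1737 + 82.08 = 1819.1 km = 1.8191×10⁶ m.
For a circular orbit v = √(μ/r) = √(4.904×10¹² / 1.819×10⁶) = √(2.696×10⁶) = 1642 m/s.
That is 1.642 km/s.

v ≈ 1.64 km/s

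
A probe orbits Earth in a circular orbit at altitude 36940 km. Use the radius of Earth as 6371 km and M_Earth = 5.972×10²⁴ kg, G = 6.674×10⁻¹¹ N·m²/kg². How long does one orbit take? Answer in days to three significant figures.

μ = GM = 6.674×10⁻¹¹ × 5.972×10²⁴ = 3.986×10¹⁴ m³/s².
r = 6371 + 36940 = 43311 km = 4.3311×10⁷ m.
Kepler's third law: T = 2π√(r³/μ) = 2π√((4.331×10⁷)³ / 3.986×10¹⁴).
r³/μ = 2.038×10⁸ s², so T = 2π × 1.428×10⁴ = 8.971×10⁴ s.
Converting: 8.971×10⁴ s ÷ 86400 = 1.038 days.

T ≈ 1.04 days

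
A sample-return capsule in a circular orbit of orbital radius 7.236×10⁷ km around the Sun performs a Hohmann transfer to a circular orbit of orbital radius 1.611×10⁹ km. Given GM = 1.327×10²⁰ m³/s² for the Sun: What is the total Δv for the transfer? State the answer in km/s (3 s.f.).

r₁ = 7.236×10⁷ km = 7.236×10¹⁰ m.
r₂ = 1.611×10⁹ km = 1.611×10¹² m.
Transfer ellipse a_t = (r₁ + r₂)/2 = 8.417×10¹¹ m.
At r₁: circular v_c1 = √(μ/r₁) = 42820 m/s; transfer-perihelion v_p = √[μ(2/r₁ − 1/a_t)] = 59250 m/s.
Δv₁ = v_p − v_c1 = 16420 m/s.
At r₂: circular v_c2 = √(μ/r₂) = 9076 m/s; transfer-aphelion v_a = √[μ(2/r₂ − 1/a_t)] = 2661 m/s.
Δv₂ = v_c2 − v_a = 6415 m/s.
Total Δv = Δv₁ + Δv₂ = 22840 m/s = 22.84 km/s.

Δv_total ≈ 22.8 km/s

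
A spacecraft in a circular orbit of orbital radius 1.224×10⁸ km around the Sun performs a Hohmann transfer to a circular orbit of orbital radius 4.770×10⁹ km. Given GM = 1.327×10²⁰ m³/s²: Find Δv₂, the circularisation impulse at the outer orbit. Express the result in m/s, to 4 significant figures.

Δv ≈ 4095 m/s

r₁ = 1.224×10⁸ km = 1.224×10¹¹ m.
r₂ = 4.770×10⁹ km = 4.770×10¹² m.
Transfer ellipse a_t = (r₁ + r₂)/2 = 2.446×10¹² m.
At r₁: circular v_c1 = √(μ/r₁) = 32930 m/s; transfer-perihelion v_p = √[μ(2/r₁ − 1/a_t)] = 45980 m/s.
At r₂: circular v_c2 = √(μ/r₂) = 5274 m/s; transfer-aphelion v_a = √[μ(2/r₂ − 1/a_t)] = 1180 m/s.
Δv₂ = v_c2 − v_a = 4095 m/s.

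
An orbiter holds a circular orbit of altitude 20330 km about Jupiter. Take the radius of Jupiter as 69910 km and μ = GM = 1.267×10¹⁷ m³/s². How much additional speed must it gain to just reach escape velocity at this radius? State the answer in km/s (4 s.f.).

Δv ≈ 15.52 km/s

r = 69910 + 20330 = 90240 km = 9.0240×10⁷ m.
Circular speed v_c = √(μ/r) = 37470 m/s.
Escape speed v_esc = √(2μ/r) = √2 × v_c = 52990 m/s.
Δv = v_esc − v_c = 15520 m/s = 15.52 km/s.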